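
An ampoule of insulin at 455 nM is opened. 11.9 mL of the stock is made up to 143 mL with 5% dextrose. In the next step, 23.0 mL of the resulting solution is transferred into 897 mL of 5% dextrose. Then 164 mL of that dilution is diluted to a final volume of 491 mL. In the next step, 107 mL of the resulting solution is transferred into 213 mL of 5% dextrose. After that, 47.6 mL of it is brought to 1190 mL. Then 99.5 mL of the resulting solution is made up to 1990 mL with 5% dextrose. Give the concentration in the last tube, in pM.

0.211 pM

Overall dilution factor = 12.02 × 40 × 2.994 × 2.991 × 25 × 20 = 2.15 × 10⁶.
455 nM / 2.15 × 10⁶ = 2.11 × 10⁻⁴ nM = 0.211 pM.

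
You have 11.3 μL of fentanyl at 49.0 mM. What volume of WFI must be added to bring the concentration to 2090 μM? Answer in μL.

2090 μM = 2.09 mM.
V₂ = C₁V₁/C₂ = 49.0 × 11.3 / 2.09 = 265 μL.
Diluent to add = V₂ − V₁ = 265 − 11.3 = 254 μL.

254 μL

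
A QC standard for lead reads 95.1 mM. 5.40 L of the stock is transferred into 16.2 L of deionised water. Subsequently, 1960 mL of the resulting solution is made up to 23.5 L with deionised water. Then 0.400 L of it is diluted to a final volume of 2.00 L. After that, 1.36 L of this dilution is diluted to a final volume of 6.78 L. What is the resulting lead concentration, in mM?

0.0796 mM

Overall dilution factor = 4 × 11.99 × 5 × 4.985 = 1195.
95.1 mM / 1195 = 0.0796 mM.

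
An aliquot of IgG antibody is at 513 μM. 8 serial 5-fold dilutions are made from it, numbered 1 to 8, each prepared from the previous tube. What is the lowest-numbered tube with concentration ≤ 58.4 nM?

Tube n has concentration 513 μM / 5ⁿ.
Need 5ⁿ ≥ 513 μM / 58.4 nM = 8784, so n ≥ 5.64.
First such tube: n = 6.

tube 6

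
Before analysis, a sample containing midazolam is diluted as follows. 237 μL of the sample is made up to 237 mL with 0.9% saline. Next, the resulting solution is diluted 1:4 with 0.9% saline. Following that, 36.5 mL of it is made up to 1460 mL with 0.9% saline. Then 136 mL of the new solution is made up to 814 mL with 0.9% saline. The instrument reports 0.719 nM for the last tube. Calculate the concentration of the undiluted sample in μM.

689 μM

Overall dilution factor = 1000 × 4 × 40 × 5.985 = 9.58 × 10⁵.
Original = 0.719 nM × 9.58 × 10⁵ = 6.89 × 10⁵ nM = 689 μM.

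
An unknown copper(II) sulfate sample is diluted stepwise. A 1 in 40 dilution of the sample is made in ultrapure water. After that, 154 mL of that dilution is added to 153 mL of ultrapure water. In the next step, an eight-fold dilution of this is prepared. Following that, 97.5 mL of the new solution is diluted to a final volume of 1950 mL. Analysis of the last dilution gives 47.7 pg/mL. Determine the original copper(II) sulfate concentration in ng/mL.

Overall dilution factor = 40 × 1.994 × 8 × 20 = 1.28 × 10⁴.
Original = 47.7 pg/mL × 1.28 × 10⁴ = 6.09 × 10⁵ pg/mL = 609 ng/mL.

609 ng/mL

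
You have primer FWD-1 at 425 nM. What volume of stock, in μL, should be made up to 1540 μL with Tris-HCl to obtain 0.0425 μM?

0.0425 μM = 42.5 nM.
V₁ = C₂V₂/C₁ = 42.5 × 1540 / 425 = 154 μL.

154 μL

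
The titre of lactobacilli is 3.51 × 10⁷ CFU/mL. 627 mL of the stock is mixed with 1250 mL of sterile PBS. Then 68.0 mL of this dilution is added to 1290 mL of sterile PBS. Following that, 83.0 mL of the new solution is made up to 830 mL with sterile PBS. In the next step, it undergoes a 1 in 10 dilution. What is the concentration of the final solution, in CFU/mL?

5870 CFU/mL

Overall dilution factor = 2.994 × 19.97 × 10 × 10 = 5978.
3.51 × 10⁷ CFU/mL / 5978 = 5870 CFU/mL.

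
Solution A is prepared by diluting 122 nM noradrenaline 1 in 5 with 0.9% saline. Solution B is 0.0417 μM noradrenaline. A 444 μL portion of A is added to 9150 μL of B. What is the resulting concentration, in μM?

C_A = 122 nM / 5 = 24.4 nM.
C_B = 0.0417 μM = 41.7 nM.
C_mix = (C_A·V_A + C_B·V_B)/(V_A + V_B) = (24.4×444 + 41.7×9150) / 9594 = 40.9 nM = 0.0409 μM.

0.0409 μM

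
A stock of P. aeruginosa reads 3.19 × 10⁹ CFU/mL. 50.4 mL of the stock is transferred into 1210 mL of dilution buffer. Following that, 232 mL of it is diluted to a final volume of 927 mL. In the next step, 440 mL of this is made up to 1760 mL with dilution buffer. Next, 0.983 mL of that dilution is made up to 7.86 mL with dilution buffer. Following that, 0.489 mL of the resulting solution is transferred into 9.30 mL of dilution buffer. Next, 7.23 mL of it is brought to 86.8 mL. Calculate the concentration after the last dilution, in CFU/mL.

4150 CFU/mL

Overall dilution factor = 25.01 × 3.996 × 4 × 7.996 × 20.02 × 12.01 = 7.68 × 10⁵.
3.19 × 10⁹ CFU/mL / 7.68 × 10⁵ = 4150 CFU/mL.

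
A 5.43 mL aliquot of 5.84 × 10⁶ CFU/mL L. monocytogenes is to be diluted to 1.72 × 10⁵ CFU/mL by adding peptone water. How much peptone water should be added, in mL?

V₂ = C₁V₁/C₂ = 5.84 × 10⁶ × 5.43 / 1.72 × 10⁵ = 184 mL.
Diluent to add = V₂ − V₁ = 184 − 5.43 = 179 mL.

179 mL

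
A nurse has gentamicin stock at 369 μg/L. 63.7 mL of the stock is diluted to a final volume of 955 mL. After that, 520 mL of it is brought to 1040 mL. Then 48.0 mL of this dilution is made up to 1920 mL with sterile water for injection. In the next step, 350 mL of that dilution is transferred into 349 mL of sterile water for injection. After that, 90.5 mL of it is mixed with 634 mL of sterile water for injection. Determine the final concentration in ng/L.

Overall dilution factor = 14.99 × 2 × 40 × 1.997 × 8.006 = 1.92 × 10⁴.
369 μg/L / 1.92 × 10⁴ = 0.0192 μg/L = 19.2 ng/L.

19.2 ng/L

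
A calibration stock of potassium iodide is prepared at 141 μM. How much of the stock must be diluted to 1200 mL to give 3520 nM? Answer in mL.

3520 nM = 3.52 μM.
V₁ = C₂V₂/C₁ = 3.52 × 1200 / 141 = 30.0 mL.

30.0 mL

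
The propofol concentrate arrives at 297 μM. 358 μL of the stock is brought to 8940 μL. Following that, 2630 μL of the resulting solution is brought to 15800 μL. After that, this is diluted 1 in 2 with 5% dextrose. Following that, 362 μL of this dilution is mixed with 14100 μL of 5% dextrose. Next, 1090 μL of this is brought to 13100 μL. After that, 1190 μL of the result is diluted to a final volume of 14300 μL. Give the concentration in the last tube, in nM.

Overall dilution factor = 24.97 × 6.008 × 2 × 39.95 × 12.02 × 12.02 = 1.73 × 10⁶.
297 μM / 1.73 × 10⁶ = 1.72 × 10⁻⁴ μM = 0.172 nM.

0.172 nM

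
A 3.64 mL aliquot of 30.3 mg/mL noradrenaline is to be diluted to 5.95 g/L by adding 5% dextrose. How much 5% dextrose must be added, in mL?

5.95 g/L = 5.95 mg/mL.
V₂ = C₁V₁/C₂ = 30.3 × 3.64 / 5.95 = 18.5 mL.
Diluent to add = V₂ − V₁ = 18.5 − 3.64 = 14.9 mL.

14.9 mL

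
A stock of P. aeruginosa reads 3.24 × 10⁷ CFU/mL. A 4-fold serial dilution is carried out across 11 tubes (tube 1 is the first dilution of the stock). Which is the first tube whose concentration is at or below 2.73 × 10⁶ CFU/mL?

Tube n has concentration 3.24 × 10⁷ CFU/mL / 4ⁿ.
Need 4ⁿ ≥ 3.24 × 10⁷ CFU/mL / 2.73 × 10⁶ CFU/mL = 11.9, so n ≥ 1.78.
First such tube: n = 2.

tube 2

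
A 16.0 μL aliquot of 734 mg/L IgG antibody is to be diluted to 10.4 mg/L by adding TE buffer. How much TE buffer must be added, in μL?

1110 μL

V₂ = C₁V₁/C₂ = 734 × 16.0 / 10.4 = 1129 μL.
Diluent to add = V₂ − V₁ = 1129 − 16.0 = 1110 μL.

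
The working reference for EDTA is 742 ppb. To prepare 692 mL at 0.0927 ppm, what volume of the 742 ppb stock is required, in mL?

0.0927 ppm = 92.7 ppb.
V₁ = C₂V₂/C₁ = 92.7 × 692 / 742 = 86.5 mL.

86.5 mL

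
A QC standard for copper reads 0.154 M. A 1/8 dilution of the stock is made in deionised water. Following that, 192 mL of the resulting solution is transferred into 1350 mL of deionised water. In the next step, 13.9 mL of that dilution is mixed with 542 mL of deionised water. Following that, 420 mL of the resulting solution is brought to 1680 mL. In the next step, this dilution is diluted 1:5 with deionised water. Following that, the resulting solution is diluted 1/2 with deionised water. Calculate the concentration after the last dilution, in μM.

1.50 μM

Overall dilution factor = 8 × 8.031 × 39.99 × 4 × 5 × 2 = 1.03 × 10⁵.
0.154 M / 1.03 × 10⁵ = 1.50 × 10⁻⁶ M = 1.50 μM.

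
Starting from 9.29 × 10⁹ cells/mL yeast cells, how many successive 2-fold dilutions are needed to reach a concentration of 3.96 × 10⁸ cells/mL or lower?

5

Need 2ⁿ ≥ 23.5, so n ≥ log(23.5)/log(2) = 4.55.
Minimum whole steps: n = 5.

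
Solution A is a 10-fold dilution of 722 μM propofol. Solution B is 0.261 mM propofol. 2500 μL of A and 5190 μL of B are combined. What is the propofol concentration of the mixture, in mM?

C_A = 722 μM / 10 = 72.2 μM.
C_B = 0.261 mM = 261 μM.
C_mix = (C_A·V_A + C_B·V_B)/(V_A + V_B) = (72.2×2500 + 261×5190) / 7690 = 200 μM = 0.200 mM.

0.200 mM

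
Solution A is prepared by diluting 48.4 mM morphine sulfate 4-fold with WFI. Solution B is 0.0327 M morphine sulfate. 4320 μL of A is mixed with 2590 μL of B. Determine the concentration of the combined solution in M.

C_A = 48.4 mM / 4 = 12.1 mM.
C_B = 0.0327 M = 32.7 mM.
C_mix = (C_A·V_A + C_B·V_B)/(V_A + V_B) = (12.1×4320 + 32.7×2590) / 6910 = 19.8 mM = 0.0198 M.

0.0198 M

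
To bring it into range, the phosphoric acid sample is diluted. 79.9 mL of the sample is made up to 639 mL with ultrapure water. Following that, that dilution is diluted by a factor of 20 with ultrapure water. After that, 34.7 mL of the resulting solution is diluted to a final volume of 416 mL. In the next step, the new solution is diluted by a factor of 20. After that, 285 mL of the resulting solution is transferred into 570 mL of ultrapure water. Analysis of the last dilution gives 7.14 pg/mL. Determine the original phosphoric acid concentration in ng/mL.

Overall dilution factor = 7.997 × 20 × 11.99 × 20 × 3 = 1.15 × 10⁵.
Original = 7.14 pg/mL × 1.15 × 10⁵ = 8.21 × 10⁵ pg/mL = 821 ng/mL.

821 ng/mL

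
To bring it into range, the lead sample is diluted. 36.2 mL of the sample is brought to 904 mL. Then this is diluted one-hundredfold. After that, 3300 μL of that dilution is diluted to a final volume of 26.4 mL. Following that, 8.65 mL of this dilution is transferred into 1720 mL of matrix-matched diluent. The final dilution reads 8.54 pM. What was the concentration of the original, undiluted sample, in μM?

34.1 μM

Overall dilution factor = 24.97 × 100 × 8 × 199.8 = 3.99 × 10⁶.
Original = 8.54 pM × 3.99 × 10⁶ = 3.41 × 10⁷ pM = 34.1 μM.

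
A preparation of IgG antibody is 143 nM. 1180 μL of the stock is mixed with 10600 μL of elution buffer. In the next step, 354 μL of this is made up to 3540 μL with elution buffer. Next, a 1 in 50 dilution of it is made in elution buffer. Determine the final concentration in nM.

0.0286 nM

Overall dilution factor = 9.983 × 10 × 50 = 4992.
143 nM / 4992 = 0.0286 nM.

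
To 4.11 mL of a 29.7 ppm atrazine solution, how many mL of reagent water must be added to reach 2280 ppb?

2280 ppb = 2.28 ppm.
V₂ = C₁V₁/C₂ = 29.7 × 4.11 / 2.28 = 53.5 mL.
Diluent to add = V₂ − V₁ = 53.5 − 4.11 = 49.4 mL.

49.4 mL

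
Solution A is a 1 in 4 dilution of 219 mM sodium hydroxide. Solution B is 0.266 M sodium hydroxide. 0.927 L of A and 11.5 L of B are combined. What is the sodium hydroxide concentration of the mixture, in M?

C_A = 219 mM / 4 = 54.8 mM.
C_B = 0.266 M = 266 mM.
C_mix = (C_A·V_A + C_B·V_B)/(V_A + V_B) = (54.8×0.927 + 266×11.5) / 12.43 = 250 mM = 0.250 M.

0.250 M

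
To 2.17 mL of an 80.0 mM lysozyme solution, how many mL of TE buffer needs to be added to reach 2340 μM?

72.0 mL

2340 μM = 2.34 mM.
V₂ = C₁V₁/C₂ = 80.0 × 2.17 / 2.34 = 74.2 mL.
Diluent to add = V₂ − V₁ = 74.2 − 2.17 = 72.0 mL.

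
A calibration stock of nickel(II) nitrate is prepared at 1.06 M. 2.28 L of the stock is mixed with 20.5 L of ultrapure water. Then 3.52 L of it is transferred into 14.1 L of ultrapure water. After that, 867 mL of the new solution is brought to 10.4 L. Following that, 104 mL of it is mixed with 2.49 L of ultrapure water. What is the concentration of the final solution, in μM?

70.8 μM

Overall dilution factor = 9.991 × 5.006 × 12.00 × 24.94 = 1.50 × 10⁴.
1.06 M / 1.50 × 10⁴ = 7.08 × 10⁻⁵ M = 70.8 μM.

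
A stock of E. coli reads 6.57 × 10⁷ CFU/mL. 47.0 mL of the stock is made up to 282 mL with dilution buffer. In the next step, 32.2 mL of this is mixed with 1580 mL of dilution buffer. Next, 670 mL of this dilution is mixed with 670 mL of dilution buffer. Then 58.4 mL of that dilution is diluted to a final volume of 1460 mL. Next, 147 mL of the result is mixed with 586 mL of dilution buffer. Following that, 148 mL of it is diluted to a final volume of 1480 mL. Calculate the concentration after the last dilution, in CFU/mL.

87.7 CFU/mL

Overall dilution factor = 6 × 50.07 × 2 × 25 × 4.986 × 10 = 7.49 × 10⁵.
6.57 × 10⁷ CFU/mL / 7.49 × 10⁵ = 87.7 CFU/mL.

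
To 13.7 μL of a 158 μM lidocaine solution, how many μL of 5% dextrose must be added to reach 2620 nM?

2620 nM = 2.62 μM.
V₂ = C₁V₁/C₂ = 158 × 13.7 / 2.62 = 826 μL.
Diluent to add = V₂ − V₁ = 826 − 13.7 = 812 μL.

812 μL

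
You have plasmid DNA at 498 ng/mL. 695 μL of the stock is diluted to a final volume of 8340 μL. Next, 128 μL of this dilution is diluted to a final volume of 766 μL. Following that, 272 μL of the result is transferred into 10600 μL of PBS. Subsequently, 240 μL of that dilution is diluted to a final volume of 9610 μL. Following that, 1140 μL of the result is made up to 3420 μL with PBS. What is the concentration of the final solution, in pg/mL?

Overall dilution factor = 12 × 5.984 × 39.97 × 40.04 × 3 = 3.45 × 10⁵.
498 ng/mL / 3.45 × 10⁵ = 1.44 × 10⁻³ ng/mL = 1.44 pg/mL.

1.44 pg/mL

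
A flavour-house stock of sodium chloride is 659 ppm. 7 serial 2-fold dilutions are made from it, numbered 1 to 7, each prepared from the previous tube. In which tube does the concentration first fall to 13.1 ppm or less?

Tube n has concentration 659 ppm / 2ⁿ.
Need 2ⁿ ≥ 659 ppm / 13.1 ppm = 50.3, so n ≥ 5.65.
First such tube: n = 6.

tube 6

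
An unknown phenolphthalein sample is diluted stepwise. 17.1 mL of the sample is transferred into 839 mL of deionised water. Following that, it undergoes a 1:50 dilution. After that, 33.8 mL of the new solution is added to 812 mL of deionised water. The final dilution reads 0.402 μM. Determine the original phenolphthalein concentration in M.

0.0252 M

Overall dilution factor = 50.06 × 50 × 25.02 = 6.26 × 10⁴.
Original = 0.402 μM × 6.26 × 10⁴ = 2.52 × 10⁴ μM = 0.0252 M.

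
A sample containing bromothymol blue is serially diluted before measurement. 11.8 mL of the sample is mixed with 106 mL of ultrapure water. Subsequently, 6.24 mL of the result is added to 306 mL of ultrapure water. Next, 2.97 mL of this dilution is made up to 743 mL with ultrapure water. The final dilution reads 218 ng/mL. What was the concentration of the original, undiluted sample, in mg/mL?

27.2 mg/mL

Overall dilution factor = 9.983 × 50.04 × 250.2 = 1.25 × 10⁵.
Original = 218 ng/mL × 1.25 × 10⁵ = 2.72 × 10⁷ ng/mL = 27.2 mg/mL.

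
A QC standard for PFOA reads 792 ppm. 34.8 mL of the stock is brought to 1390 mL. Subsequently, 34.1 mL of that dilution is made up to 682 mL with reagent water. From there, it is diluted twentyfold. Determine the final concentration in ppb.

49.6 ppb

Overall dilution factor = 39.94 × 20 × 20 = 1.60 × 10⁴.
792 ppm / 1.60 × 10⁴ = 0.0496 ppm = 49.6 ppb.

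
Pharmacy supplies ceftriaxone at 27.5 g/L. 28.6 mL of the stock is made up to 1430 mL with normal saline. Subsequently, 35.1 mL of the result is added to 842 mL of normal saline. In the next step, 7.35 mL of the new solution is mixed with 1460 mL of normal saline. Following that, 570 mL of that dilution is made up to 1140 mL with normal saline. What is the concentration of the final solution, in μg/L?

Overall dilution factor = 50 × 24.99 × 199.6 × 2 = 4.99 × 10⁵.
27.5 g/L / 4.99 × 10⁵ = 5.51 × 10⁻⁵ g/L = 55.1 μg/L.

55.1 μg/L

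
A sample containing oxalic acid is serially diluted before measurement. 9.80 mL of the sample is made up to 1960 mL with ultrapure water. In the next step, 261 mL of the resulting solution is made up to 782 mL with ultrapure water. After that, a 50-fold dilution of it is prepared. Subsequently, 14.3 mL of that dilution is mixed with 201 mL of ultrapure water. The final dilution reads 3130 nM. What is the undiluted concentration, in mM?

Overall dilution factor = 200 × 2.996 × 50 × 15.06 = 4.51 × 10⁵.
Original = 3130 nM × 4.51 × 10⁵ = 1.41 × 10⁹ nM = 1410 mM.

1410 mM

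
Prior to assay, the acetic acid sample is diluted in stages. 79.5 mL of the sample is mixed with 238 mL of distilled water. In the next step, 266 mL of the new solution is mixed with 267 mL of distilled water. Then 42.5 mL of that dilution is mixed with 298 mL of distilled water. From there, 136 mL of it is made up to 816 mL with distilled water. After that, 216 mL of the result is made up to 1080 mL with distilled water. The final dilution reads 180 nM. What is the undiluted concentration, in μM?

346 μM

Overall dilution factor = 3.994 × 2.004 × 8.012 × 6 × 5 = 1923.
Original = 180 nM × 1923 = 3.46 × 10⁵ nM = 346 μM.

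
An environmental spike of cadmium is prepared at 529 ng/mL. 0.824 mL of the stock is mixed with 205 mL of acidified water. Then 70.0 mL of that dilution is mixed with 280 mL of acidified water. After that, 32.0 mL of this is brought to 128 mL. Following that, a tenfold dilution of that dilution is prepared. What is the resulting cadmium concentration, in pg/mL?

10.6 pg/mL

Overall dilution factor = 249.8 × 5 × 4 × 10 = 5.00 × 10⁴.
529 ng/mL / 5.00 × 10⁴ = 0.0106 ng/mL = 10.6 pg/mL.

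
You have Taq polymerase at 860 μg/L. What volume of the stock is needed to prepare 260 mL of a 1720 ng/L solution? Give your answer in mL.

0.520 mL

1720 ng/L = 1.72 μg/L.
V₁ = C₂V₂/C₁ = 1.72 × 260 / 860 = 0.520 mL.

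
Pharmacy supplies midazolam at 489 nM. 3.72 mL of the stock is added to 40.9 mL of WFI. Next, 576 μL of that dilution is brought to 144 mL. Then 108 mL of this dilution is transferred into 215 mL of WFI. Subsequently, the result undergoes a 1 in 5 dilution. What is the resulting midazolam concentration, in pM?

Overall dilution factor = 11.99 × 250 × 2.991 × 5 = 4.48 × 10⁴.
489 nM / 4.48 × 10⁴ = 0.0109 nM = 10.9 pM.

10.9 pM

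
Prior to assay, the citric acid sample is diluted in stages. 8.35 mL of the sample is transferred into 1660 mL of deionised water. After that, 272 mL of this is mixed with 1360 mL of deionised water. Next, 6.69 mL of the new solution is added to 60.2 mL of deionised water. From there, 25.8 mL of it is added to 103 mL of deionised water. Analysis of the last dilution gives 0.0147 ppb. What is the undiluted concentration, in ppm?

Overall dilution factor = 199.8 × 6 × 9.999 × 4.992 = 5.98 × 10⁴.
Original = 0.0147 ppb × 5.98 × 10⁴ = 880 ppb = 0.880 ppm.

0.880 ppm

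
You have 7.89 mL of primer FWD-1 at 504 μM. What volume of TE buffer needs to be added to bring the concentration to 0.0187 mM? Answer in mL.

0.0187 mM = 18.7 μM.
V₂ = C₁V₁/C₂ = 504 × 7.89 / 18.7 = 213 mL.
Diluent to add = V₂ − V₁ = 213 − 7.89 = 205 mL.

205 mL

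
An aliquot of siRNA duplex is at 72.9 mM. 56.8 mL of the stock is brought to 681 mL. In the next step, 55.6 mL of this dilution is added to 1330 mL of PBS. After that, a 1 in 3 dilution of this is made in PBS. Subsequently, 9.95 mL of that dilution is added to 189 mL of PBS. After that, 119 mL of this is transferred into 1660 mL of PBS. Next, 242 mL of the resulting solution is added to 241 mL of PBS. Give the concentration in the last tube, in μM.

0.136 μM

Overall dilution factor = 11.99 × 24.92 × 3 × 19.99 × 14.95 × 1.996 = 5.35 × 10⁵.
72.9 mM / 5.35 × 10⁵ = 1.36 × 10⁻⁴ mM = 0.136 μM.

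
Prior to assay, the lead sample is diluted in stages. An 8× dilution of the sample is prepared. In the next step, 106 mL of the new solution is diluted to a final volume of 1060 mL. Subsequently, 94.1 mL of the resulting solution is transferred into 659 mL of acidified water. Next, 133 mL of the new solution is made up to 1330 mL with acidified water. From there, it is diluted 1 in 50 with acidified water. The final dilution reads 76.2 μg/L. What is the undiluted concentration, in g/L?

24.4 g/L

Overall dilution factor = 8 × 10 × 8.003 × 10 × 50 = 3.20 × 10⁵.
Original = 76.2 μg/L × 3.20 × 10⁵ = 2.44 × 10⁷ μg/L = 24.4 g/L.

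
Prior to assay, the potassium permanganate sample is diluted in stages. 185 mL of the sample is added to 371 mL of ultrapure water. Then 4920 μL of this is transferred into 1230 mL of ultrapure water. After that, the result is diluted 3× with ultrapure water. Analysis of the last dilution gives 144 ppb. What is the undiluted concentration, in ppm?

326 ppm

Overall dilution factor = 3.005 × 251 × 3 = 2263.
Original = 144 ppb × 2263 = 3.26 × 10⁵ ppb = 326 ppm.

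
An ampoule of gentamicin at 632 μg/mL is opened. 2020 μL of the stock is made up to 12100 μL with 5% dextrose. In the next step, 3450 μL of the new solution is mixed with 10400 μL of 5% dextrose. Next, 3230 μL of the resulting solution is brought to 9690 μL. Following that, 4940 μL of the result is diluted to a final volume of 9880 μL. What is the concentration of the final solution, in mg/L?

Overall dilution factor = 5.990 × 4.014 × 3 × 2 = 144.
632 μg/mL / 144 = 4.38 μg/mL = 4.38 mg/L.

4.38 mg/L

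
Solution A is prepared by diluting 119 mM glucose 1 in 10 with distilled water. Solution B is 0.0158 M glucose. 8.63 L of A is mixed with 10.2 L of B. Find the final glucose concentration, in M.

0.0140 M

C_A = 119 mM / 10 = 11.9 mM.
C_B = 0.0158 M = 15.8 mM.
C_mix = (C_A·V_A + C_B·V_B)/(V_A + V_B) = (11.9×8.63 + 15.8×10.2) / 18.83 = 14.0 mM = 0.0140 M.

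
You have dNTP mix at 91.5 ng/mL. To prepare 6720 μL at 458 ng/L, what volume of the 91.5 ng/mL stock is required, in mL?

0.0336 mL

458 ng/L = 0.458 ng/mL.
V₁ = C₂V₂/C₁ = 0.458 × 6720 / 91.5 = 33.6 μL = 0.0336 mL.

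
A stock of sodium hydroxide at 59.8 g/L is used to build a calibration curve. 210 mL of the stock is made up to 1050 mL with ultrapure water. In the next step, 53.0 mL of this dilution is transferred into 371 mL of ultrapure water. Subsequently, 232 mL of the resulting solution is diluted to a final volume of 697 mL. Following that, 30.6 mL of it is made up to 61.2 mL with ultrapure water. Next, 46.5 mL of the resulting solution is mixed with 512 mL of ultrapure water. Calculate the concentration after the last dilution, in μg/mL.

20.7 μg/mL

Overall dilution factor = 5 × 8 × 3.004 × 2 × 12.01 = 2887.
59.8 g/L / 2887 = 0.0207 g/L = 20.7 μg/mL.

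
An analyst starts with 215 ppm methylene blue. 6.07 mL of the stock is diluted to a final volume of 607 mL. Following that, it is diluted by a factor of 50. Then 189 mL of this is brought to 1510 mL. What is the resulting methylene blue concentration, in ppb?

5.38 ppb

Overall dilution factor = 100 × 50 × 7.989 = 3.99 × 10⁴.
215 ppm / 3.99 × 10⁴ = 5.38 × 10⁻³ ppm = 5.38 ppb.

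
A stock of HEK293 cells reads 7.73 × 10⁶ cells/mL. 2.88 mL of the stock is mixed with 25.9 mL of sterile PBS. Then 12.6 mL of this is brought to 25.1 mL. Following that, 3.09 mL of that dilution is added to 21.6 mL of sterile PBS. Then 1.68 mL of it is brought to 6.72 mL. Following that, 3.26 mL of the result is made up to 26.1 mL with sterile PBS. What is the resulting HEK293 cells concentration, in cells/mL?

1520 cells/mL

Overall dilution factor = 9.993 × 1.992 × 7.990 × 4 × 8.006 = 5094.
7.73 × 10⁶ cells/mL / 5094 = 1520 cells/mL.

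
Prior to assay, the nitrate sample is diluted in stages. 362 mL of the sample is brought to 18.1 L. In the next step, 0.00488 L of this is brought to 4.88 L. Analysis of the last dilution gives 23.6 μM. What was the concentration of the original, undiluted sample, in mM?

Overall dilution factor = 50 × 1000 = 5.00 × 10⁴.
Original = 23.6 μM × 5.00 × 10⁴ = 1.18 × 10⁶ μM = 1180 mM.

1180 mM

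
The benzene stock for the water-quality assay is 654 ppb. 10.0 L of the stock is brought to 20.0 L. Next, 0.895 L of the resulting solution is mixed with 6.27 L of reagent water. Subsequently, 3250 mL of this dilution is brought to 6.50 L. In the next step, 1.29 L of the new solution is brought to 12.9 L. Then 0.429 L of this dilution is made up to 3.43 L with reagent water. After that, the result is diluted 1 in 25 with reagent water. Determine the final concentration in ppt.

10.2 ppt

Overall dilution factor = 2 × 8.006 × 2 × 10 × 7.995 × 25 = 6.40 × 10⁴.
654 ppb / 6.40 × 10⁴ = 0.0102 ppb = 10.2 ppt.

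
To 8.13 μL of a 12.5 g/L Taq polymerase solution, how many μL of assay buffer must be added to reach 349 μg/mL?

283 μL

349 μg/mL = 0.349 g/L.
V₂ = C₁V₁/C₂ = 12.5 × 8.13 / 0.349 = 291 μL.
Diluent to add = V₂ − V₁ = 291 − 8.13 = 283 μL.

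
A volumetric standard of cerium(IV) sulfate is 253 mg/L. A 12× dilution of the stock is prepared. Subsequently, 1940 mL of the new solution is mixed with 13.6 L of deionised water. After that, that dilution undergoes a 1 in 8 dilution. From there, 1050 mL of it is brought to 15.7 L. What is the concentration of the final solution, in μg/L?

Overall dilution factor = 12 × 8.010 × 8 × 14.95 = 1.15 × 10⁴.
253 mg/L / 1.15 × 10⁴ = 0.0220 mg/L = 22.0 μg/L.

22.0 μg/L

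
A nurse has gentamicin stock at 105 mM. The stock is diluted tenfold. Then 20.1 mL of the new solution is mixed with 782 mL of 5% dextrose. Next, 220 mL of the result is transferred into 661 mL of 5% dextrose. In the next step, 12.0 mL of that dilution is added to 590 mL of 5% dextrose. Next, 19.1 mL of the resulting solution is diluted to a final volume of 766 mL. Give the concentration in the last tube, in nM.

32.7 nM

Overall dilution factor = 10 × 39.91 × 4.005 × 50.17 × 40.10 = 3.22 × 10⁶.
105 mM / 3.22 × 10⁶ = 3.27 × 10⁻⁵ mM = 32.7 nM.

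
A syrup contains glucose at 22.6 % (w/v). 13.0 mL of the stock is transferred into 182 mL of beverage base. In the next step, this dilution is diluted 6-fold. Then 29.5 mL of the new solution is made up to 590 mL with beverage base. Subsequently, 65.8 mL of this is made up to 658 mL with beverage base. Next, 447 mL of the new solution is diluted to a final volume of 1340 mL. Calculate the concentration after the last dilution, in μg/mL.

4.19 μg/mL

Overall dilution factor = 15 × 6 × 20 × 10 × 2.998 = 5.40 × 10⁴.
22.6 % (w/v) / 5.40 × 10⁴ = 4.19 × 10⁻⁴ % (w/v) = 4.19 μg/mL.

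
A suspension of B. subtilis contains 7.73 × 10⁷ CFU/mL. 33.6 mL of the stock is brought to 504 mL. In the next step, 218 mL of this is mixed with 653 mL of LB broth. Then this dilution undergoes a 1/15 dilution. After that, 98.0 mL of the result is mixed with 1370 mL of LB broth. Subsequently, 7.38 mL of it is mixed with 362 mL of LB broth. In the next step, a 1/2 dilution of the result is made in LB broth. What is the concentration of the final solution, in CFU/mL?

Overall dilution factor = 15 × 3.995 × 15 × 14.98 × 50.05 × 2 = 1.35 × 10⁶.
7.73 × 10⁷ CFU/mL / 1.35 × 10⁶ = 57.3 CFU/mL.

57.3 CFU/mL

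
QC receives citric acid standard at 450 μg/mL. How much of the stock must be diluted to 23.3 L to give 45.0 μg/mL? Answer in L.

2.33 L

V₁ = C₂V₂/C₁ = 45.0 × 23.3 / 450 = 2.33 L.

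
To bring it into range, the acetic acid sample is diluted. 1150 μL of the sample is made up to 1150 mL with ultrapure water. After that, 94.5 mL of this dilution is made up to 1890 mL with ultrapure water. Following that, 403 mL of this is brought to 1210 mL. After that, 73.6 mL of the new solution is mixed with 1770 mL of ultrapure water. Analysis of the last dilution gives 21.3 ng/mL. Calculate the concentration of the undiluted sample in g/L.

32.0 g/L

Overall dilution factor = 1000 × 20 × 3.002 × 25.05 = 1.50 × 10⁶.
Original = 21.3 ng/mL × 1.50 × 10⁶ = 3.20 × 10⁷ ng/mL = 32.0 g/L.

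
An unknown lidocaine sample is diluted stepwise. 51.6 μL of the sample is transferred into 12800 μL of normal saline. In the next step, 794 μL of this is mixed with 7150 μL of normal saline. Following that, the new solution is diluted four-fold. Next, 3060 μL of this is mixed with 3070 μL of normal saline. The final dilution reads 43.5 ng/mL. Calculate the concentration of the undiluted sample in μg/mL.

869 μg/mL

Overall dilution factor = 249.1 × 10.01 × 4 × 2.003 = 2.00 × 10⁴.
Original = 43.5 ng/mL × 2.00 × 10⁴ = 8.69 × 10⁵ ng/mL = 869 μg/mL.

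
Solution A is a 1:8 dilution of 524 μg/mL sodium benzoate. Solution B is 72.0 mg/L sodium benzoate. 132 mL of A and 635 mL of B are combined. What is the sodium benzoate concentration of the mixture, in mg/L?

70.9 mg/L

C_A = 524 μg/mL / 8 = 65.5 μg/mL.
C_B = 72.0 mg/L = 72.0 μg/mL.
C_mix = (C_A·V_A + C_B·V_B)/(V_A + V_B) = (65.5×132 + 72.0×635) / 767.0 = 70.9 μg/mL = 70.9 mg/L.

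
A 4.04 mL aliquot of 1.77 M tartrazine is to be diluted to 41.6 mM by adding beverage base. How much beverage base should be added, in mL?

41.6 mM = 0.0416 M.
V₂ = C₁V₁/C₂ = 1.77 × 4.04 / 0.0416 = 172 mL.
Diluent to add = V₂ − V₁ = 172 − 4.04 = 168 mL.

168 mL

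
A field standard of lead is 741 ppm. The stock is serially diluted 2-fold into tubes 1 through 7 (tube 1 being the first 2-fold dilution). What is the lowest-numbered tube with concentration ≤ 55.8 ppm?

Tube n has concentration 741 ppm / 2ⁿ.
Need 2ⁿ ≥ 741 ppm / 55.8 ppm = 13.3, so n ≥ 3.73.
First such tube: n = 4.

tube 4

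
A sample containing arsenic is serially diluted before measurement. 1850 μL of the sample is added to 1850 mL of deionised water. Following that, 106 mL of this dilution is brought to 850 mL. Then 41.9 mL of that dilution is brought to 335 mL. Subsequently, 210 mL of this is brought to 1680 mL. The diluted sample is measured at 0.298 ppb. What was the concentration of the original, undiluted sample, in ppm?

Overall dilution factor = 1001 × 8.019 × 7.995 × 8 = 5.13 × 10⁵.
Original = 0.298 ppb × 5.13 × 10⁵ = 1.53 × 10⁵ ppb = 153 ppm.

153 ppm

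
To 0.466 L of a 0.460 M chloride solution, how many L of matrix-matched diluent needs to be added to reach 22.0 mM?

22.0 mM = 0.0220 M.
V₂ = C₁V₁/C₂ = 0.460 × 0.466 / 0.0220 = 9.74 L.
Diluent to add = V₂ − V₁ = 9.74 − 0.466 = 9.28 L.

9.28 L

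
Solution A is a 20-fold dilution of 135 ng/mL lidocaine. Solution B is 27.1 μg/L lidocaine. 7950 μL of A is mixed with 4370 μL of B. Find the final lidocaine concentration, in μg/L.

C_A = 135 ng/mL / 20 = 6.75 ng/mL.
C_B = 27.1 μg/L = 27.1 ng/mL.
C_mix = (C_A·V_A + C_B·V_B)/(V_A + V_B) = (6.75×7950 + 27.1×4370) / 12320 = 14.0 ng/mL = 14.0 μg/L.

14.0 μg/L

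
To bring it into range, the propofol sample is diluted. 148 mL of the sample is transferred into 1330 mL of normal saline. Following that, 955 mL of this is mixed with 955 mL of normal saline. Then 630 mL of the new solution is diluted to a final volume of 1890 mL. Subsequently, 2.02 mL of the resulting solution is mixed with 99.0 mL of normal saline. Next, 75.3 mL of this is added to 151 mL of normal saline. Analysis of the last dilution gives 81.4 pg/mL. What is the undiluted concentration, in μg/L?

Overall dilution factor = 9.986 × 2 × 3 × 50.01 × 3.005 = 9006.
Original = 81.4 pg/mL × 9006 = 7.33 × 10⁵ pg/mL = 733 μg/L.

733 μg/L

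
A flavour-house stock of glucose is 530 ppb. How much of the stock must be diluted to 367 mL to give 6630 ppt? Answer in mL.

6630 ppt = 6.63 ppb.
V₁ = C₂V₂/C₁ = 6.63 × 367 / 530 = 4.59 mL.

4.59 mL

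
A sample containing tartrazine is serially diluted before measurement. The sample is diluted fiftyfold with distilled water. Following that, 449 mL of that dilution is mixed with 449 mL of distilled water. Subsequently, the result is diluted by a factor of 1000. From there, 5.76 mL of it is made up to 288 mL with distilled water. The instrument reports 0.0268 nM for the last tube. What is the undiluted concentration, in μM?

134 μM

Overall dilution factor = 50 × 2 × 1000 × 50 = 5.00 × 10⁶.
Original = 0.0268 nM × 5.00 × 10⁶ = 1.34 × 10⁵ nM = 134 μM.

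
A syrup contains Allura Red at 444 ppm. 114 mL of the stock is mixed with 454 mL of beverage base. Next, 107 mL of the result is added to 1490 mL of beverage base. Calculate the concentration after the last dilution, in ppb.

5970 ppb

Overall dilution factor = 4.982 × 14.93 = 74.4.
444 ppm / 74.4 = 5.97 ppm = 5970 ppb.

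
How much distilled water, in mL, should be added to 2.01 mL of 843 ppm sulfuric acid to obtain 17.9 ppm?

V₂ = C₁V₁/C₂ = 843 × 2.01 / 17.9 = 94.7 mL.
Diluent to add = V₂ − V₁ = 94.7 − 2.01 = 92.7 mL.

92.7 mL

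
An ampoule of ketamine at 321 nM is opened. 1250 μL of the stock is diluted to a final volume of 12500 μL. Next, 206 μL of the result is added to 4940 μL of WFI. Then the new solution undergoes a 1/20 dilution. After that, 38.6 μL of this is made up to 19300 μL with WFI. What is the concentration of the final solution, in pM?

0.128 pM

Overall dilution factor = 10 × 24.98 × 20 × 500 = 2.50 × 10⁶.
321 nM / 2.50 × 10⁶ = 1.28 × 10⁻⁴ nM = 0.128 pM.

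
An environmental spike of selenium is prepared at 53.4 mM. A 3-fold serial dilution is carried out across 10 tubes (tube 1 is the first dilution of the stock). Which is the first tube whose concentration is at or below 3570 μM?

Tube n has concentration 53.4 mM / 3ⁿ.
Need 3ⁿ ≥ 53.4 mM / 3570 μM = 15.0, so n ≥ 2.46.
First such tube: n = 3.

tube 3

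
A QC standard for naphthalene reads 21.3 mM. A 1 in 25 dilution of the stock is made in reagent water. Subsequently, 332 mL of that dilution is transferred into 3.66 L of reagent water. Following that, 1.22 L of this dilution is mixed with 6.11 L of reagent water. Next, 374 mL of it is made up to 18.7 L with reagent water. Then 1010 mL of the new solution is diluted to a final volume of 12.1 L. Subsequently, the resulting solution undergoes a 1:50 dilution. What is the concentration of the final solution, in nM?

0.394 nM

Overall dilution factor = 25 × 12.02 × 6.008 × 50 × 11.98 × 50 = 5.41 × 10⁷.
21.3 mM / 5.41 × 10⁷ = 3.94 × 10⁻⁷ mM = 0.394 nM.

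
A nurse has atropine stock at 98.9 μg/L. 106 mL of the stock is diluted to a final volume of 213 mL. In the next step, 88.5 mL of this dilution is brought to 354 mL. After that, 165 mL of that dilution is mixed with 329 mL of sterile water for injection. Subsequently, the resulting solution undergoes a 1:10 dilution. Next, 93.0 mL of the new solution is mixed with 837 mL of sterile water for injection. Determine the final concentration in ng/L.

Overall dilution factor = 2.009 × 4 × 2.994 × 10 × 10 = 2406.
98.9 μg/L / 2406 = 0.0411 μg/L = 41.1 ng/L.

41.1 ng/L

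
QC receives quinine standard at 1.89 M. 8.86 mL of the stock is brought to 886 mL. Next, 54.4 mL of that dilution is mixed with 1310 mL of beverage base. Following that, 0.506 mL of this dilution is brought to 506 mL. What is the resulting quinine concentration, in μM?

0.754 μM

Overall dilution factor = 100 × 25.08 × 1000 = 2.51 × 10⁶.
1.89 M / 2.51 × 10⁶ = 7.54 × 10⁻⁷ M = 0.754 μM.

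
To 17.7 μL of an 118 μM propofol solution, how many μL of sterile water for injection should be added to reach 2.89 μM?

V₂ = C₁V₁/C₂ = 118 × 17.7 / 2.89 = 723 μL.
Diluent to add = V₂ − V₁ = 723 − 17.7 = 705 μL.

705 μL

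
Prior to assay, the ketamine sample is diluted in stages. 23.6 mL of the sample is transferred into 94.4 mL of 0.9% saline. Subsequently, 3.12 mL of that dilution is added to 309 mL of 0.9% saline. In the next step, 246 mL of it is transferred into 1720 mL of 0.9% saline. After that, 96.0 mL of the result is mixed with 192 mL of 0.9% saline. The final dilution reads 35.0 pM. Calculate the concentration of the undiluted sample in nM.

Overall dilution factor = 5 × 100.0 × 7.992 × 3 = 1.20 × 10⁴.
Original = 35.0 pM × 1.20 × 10⁴ = 4.20 × 10⁵ pM = 420 nM.

420 nM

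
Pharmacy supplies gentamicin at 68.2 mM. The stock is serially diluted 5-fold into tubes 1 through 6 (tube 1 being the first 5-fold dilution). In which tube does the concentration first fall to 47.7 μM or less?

tube 5

Tube n has concentration 68.2 mM / 5ⁿ.
Need 5ⁿ ≥ 68.2 mM / 47.7 μM = 1430, so n ≥ 4.51.
First such tube: n = 5.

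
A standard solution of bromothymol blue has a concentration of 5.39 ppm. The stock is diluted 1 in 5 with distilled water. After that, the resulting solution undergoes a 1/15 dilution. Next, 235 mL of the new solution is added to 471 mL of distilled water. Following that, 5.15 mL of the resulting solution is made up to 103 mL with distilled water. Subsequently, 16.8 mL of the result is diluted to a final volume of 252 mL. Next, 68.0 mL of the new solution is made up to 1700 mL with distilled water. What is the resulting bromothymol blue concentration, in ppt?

3.19 ppt

Overall dilution factor = 5 × 15 × 3.004 × 20 × 15 × 25 = 1.69 × 10⁶.
5.39 ppm / 1.69 × 10⁶ = 3.19 × 10⁻⁶ ppm = 3.19 ppt.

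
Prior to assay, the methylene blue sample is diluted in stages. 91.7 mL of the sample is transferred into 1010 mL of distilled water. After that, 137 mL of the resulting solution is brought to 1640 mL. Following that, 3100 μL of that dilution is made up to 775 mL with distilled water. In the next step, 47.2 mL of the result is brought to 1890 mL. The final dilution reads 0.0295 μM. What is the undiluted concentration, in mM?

Overall dilution factor = 12.01 × 11.97 × 250 × 40.04 = 1.44 × 10⁶.
Original = 0.0295 μM × 1.44 × 10⁶ = 4.25 × 10⁴ μM = 42.5 mM.

42.5 mM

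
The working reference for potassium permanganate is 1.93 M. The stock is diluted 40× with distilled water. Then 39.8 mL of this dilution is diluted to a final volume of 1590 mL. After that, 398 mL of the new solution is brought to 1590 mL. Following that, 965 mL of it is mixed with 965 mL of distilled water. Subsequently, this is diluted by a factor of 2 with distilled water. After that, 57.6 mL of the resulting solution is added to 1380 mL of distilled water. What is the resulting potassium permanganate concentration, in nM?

3030 nM

Overall dilution factor = 40 × 39.95 × 3.995 × 2 × 2 × 24.96 = 6.37 × 10⁵.
1.93 M / 6.37 × 10⁵ = 3.03 × 10⁻⁶ M = 3030 nM.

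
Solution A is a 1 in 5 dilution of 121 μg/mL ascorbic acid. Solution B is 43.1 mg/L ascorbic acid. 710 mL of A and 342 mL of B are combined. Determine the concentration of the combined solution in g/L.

C_A = 121 μg/mL / 5 = 24.2 μg/mL.
C_B = 43.1 mg/L = 43.1 μg/mL.
C_mix = (C_A·V_A + C_B·V_B)/(V_A + V_B) = (24.2×710 + 43.1×342) / 1052 = 30.3 μg/mL = 0.0303 g/L.

0.0303 g/L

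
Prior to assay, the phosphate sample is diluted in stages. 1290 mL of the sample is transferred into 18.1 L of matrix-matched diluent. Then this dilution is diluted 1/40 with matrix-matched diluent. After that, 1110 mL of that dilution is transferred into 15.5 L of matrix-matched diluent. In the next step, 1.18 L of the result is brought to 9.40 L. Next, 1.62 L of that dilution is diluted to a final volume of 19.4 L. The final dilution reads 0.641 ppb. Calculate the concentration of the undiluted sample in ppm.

550 ppm

Overall dilution factor = 15.03 × 40 × 14.96 × 7.966 × 11.98 = 8.58 × 10⁵.
Original = 0.641 ppb × 8.58 × 10⁵ = 5.50 × 10⁵ ppb = 550 ppm.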